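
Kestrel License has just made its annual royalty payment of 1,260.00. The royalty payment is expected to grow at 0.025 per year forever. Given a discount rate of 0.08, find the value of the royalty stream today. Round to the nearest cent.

D₁ = D₀ × (1 + g) = 1,260.00 × 1.025 = 1,291.5000
Growing perpetuity: P = D₁ / (r − g) = 1,291.5000 / (0.08 − 0.025) = 23,481.82

23481.82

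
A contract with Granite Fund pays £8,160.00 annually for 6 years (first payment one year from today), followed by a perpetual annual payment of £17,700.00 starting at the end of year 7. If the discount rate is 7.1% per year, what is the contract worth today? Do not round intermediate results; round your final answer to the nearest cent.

PV of 6-year annuity: £8,160.00 × [1 − (1+0.071)^−6] / 0.071 = 38775.18022
Perpetuity value at year 6: £17,700.00 / 0.071 = 249295.77465
PV of perpetuity: 249295.77465 / (1+0.071)^6 = 165187.84695
Total PV = 38775.18022 + 165187.84695 = 203963.02718

£203963.03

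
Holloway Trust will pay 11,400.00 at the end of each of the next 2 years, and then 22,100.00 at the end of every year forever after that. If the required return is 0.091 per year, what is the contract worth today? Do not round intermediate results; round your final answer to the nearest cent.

224060.15

PV of 2-year annuity: 11,400.00 × [1 − (1+0.091)^−2] / 0.091 = 20026.69958
Perpetuity value at year 2: 22,100.00 / 0.091 = 242857.14286
PV of perpetuity: 242857.14286 / (1+0.091)^2 = 204033.45333
Total PV = 20026.69958 + 204033.45333 = 224060.15290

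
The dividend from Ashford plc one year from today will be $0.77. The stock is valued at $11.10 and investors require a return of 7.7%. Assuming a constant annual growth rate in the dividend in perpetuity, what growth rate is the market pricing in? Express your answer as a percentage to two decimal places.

0.76%

P = D₁/(r−g) ⇒ g = r − D₁/P = 0.077 − $0.77/$11.10 = 0.007631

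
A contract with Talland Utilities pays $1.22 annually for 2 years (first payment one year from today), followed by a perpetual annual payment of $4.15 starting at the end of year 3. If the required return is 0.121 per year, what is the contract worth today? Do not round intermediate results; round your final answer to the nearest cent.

PV of 2-year annuity: $1.22 × [1 − (1+0.121)^−2] / 0.121 = 2.05916
Perpetuity value at year 2: $4.15 / 0.121 = 34.29752
PV of perpetuity: 34.29752 / (1+0.121)^2 = 27.29301
Total PV = 2.05916 + 27.29301 = 29.35217

$29.35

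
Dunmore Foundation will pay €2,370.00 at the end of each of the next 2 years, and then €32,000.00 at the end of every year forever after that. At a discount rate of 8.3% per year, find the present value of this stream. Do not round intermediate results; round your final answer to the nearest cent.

€332920.57

PV of 2-year annuity: €2,370.00 × [1 − (1+0.083)^−2] / 0.083 = 4209.01722
Perpetuity value at year 2: €32,000.00 / 0.083 = 385542.16867
PV of perpetuity: 385542.16867 / (1+0.083)^2 = 328711.55640
Total PV = 4209.01722 + 328711.55640 = 332920.57362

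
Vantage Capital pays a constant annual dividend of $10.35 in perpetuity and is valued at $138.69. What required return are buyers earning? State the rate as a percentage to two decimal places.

P = C/r ⇒ r = C/P = $10.35/$138.69 = 0.074627

7.46%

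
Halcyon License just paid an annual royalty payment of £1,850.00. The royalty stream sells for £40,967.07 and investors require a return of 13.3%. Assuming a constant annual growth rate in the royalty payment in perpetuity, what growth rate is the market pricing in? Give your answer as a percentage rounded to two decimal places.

P = D₀(1+g)/(r−g) ⇒ P(r−g) = D₀(1+g) ⇒ g(P+D₀) = P·r − D₀
g = (P·r − D₀)/(P + D₀) = (£40,967.07×0.133 − £1,850.00) / (£40,967.07 + £1,850.00) = 0.084046

8.40%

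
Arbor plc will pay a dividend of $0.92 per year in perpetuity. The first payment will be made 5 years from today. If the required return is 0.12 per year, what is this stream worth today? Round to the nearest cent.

Value at end of year 4: C / r = $0.92 / 0.12 = $7.6667
Discount to today: PV = $7.6667 / (1 + 0.12)^4 = $7.6667 / 1.573519 = $4.87

$4.87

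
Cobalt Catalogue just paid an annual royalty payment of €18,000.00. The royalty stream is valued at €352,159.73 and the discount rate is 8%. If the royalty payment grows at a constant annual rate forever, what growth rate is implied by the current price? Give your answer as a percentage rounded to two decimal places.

2.75%

P = D₀(1+g)/(r−g) ⇒ P(r−g) = D₀(1+g) ⇒ g(P+D₀) = P·r − D₀
g = (P·r − D₀)/(P + D₀) = (€352,159.73×0.08 − €18,000.00) / (€352,159.73 + €18,000.00) = 0.027482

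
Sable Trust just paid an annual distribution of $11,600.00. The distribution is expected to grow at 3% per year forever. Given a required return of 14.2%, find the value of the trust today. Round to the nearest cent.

$106678.57

D₁ = D₀ × (1 + g) = $11,600.00 × 1.03 = $11,948.0000
Growing perpetuity: P = D₁ / (r − g) = $11,948.0000 / (0.142 − 0.03) = $106,678.57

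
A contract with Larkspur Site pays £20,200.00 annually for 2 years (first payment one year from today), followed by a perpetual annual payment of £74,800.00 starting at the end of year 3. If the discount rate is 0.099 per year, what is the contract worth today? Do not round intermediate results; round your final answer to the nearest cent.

PV of 2-year annuity: £20,200.00 × [1 − (1+0.099)^−2] / 0.099 = 35104.95520
Perpetuity value at year 2: £74,800.00 / 0.099 = 755555.55556
PV of perpetuity: 755555.55556 / (1+0.099)^2 = 625562.94916
Total PV = 35104.95520 + 625562.94916 = 660667.90436

£660667.90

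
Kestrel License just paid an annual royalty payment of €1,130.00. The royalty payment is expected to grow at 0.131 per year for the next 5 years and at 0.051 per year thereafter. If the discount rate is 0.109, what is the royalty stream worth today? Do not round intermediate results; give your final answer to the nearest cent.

€28584.87

D_1 = 1278.03000
D_2 = 1445.45193
D_3 = 1634.80613
D_4 = 1848.96574
D_5 = 2091.18025
Terminal value at year 5: TV = D_5×(1+g_2)/(r−g_2) = 2197.83044/0.058 = 37893.62828
P_0 = D_1/(1+r)^1 + D_2/(1+r)^2 + D_3/(1+r)^3 + D_4/(1+r)^4 + D_5/(1+r)^5 + TV/(1+r)^5
    = 1152.41659 + 1175.27788 + 1198.59268 + 1222.36999 + 1246.61899 + 22589.59579 = 28584.87191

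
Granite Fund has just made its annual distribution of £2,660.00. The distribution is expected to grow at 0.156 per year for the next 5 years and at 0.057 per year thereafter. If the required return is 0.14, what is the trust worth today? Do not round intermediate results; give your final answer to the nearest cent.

£50190.39

D_1 = 3074.96000
D_2 = 3554.65376
D_3 = 4109.17975
D_4 = 4750.21179
D_5 = 5491.24483
Terminal value at year 5: TV = D_5×(1+g_2)/(r−g_2) = 5804.24578/0.083 = 69930.67206
P_0 = D_1/(1+r)^1 + D_2/(1+r)^2 + D_3/(1+r)^3 + D_4/(1+r)^4 + D_5/(1+r)^5 + TV/(1+r)^5
    = 2697.33333 + 2735.19064 + 2773.57928 + 2812.50671 + 2851.98049 + 36319.79974 = 50190.39021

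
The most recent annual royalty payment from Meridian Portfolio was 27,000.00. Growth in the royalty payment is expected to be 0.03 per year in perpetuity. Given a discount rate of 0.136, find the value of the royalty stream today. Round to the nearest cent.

D₁ = D₀ × (1 + g) = 27,000.00 × 1.03 = 27,810.0000
Growing perpetuity: P = D₁ / (r − g) = 27,810.0000 / (0.136 − 0.03) = 262,358.49

262358.49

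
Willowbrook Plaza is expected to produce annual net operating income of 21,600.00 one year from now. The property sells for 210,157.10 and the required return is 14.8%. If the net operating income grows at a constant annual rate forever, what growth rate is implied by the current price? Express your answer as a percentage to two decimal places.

4.52%

P = D₁/(r−g) ⇒ g = r − D₁/P = 0.148 − 21,600.00/210,157.10 = 0.045220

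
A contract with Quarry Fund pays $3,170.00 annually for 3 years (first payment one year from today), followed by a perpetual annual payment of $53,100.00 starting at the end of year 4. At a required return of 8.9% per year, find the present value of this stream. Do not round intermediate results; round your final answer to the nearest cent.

PV of 3-year annuity: $3,170.00 × [1 − (1+0.089)^−3] / 0.089 = 8038.52656
Perpetuity value at year 3: $53,100.00 / 0.089 = 596629.21348
PV of perpetuity: 596629.21348 / (1+0.089)^3 = 461977.55407
Total PV = 8038.52656 + 461977.55407 = 470016.08063

$470016.08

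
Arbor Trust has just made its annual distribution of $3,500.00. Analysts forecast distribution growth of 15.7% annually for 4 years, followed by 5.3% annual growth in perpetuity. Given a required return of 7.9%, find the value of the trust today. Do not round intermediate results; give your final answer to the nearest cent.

D_1 = 4049.50000
D_2 = 4685.27150
D_3 = 5420.85913
D_4 = 6271.93401
Terminal value at year 4: TV = D_4×(1+g_2)/(r−g_2) = 6604.34651/0.026 = 254013.32733
P_0 = D_1/(1+r)^1 + D_2/(1+r)^2 + D_3/(1+r)^3 + D_4/(1+r)^4 + TV/(1+r)^4
    = 3753.01205 + 4024.31412 + 4315.22840 + 4627.17262 + 187400.49109 = 204120.21828

$204120.22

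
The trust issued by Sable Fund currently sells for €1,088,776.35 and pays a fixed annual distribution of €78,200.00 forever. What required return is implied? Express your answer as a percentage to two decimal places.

P = C/r ⇒ r = C/P = €78,200.00/€1,088,776.35 = 0.071824

7.18%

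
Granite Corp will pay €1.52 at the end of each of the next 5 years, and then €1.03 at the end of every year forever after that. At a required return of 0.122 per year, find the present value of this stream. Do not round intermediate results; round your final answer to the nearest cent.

€10.20

PV of 5-year annuity: €1.52 × [1 − (1+0.122)^−5] / 0.122 = 5.45222
Perpetuity value at year 5: €1.03 / 0.122 = 8.44262
PV of perpetuity: 8.44262 / (1+0.122)^5 = 4.74803
Total PV = 5.45222 + 4.74803 = 10.20025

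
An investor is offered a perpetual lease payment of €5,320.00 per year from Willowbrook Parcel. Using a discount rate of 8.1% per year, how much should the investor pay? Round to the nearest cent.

Level perpetuity: PV = C / r = €5,320.00 / 0.081 = €65,679.01

€65679.01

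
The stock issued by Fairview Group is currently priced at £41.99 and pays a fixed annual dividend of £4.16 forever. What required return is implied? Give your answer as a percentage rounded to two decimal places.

9.91%

P = C/r ⇒ r = C/P = £4.16/£41.99 = 0.099071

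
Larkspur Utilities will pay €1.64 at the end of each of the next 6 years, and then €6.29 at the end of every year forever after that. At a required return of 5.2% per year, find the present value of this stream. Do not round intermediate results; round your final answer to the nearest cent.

€97.51

PV of 6-year annuity: €1.64 × [1 − (1+0.052)^−6] / 0.052 = 8.27116
Perpetuity value at year 6: €6.29 / 0.052 = 120.96154
PV of perpetuity: 120.96154 / (1+0.052)^6 = 89.23862
Total PV = 8.27116 + 89.23862 = 97.50978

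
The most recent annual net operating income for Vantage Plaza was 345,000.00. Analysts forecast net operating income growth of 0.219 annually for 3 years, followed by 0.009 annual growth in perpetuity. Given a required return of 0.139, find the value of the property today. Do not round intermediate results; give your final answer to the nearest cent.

D_1 = 420555.00000
D_2 = 512656.54500
D_3 = 624928.32836
Terminal value at year 3: TV = D_3×(1+g_2)/(r−g_2) = 630552.68331/0.13 = 4850405.25623
P_0 = D_1/(1+r)^1 + D_2/(1+r)^2 + D_3/(1+r)^3 + TV/(1+r)^3
    = 369231.78227 + 395165.53343 + 422920.79478 + 3282516.01488 = 4469834.12536

4469834.13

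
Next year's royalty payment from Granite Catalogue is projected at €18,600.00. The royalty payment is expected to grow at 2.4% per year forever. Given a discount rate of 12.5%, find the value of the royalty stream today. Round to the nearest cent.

Growing perpetuity: P = D₁ / (r − g) = €18,600.0000 / (0.125 − 0.024) = €184,158.42

€184158.42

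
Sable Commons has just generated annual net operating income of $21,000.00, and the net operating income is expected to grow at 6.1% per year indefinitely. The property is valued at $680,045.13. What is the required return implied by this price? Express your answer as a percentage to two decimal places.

9.38%

D₁ = $21,000.00 × 1.061 = $22,281.0000
P = D₁/(r − g) ⇒ r = D₁/P + g = $22,281.0000/$680,045.13 + 0.061 = 0.032764 + 0.061 = 0.093764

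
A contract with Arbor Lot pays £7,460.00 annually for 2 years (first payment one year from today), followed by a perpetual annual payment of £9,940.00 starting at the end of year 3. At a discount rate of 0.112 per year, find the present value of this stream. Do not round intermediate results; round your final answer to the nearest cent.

£84514.19

PV of 2-year annuity: £7,460.00 × [1 − (1+0.112)^−2] / 0.112 = 12741.57652
Perpetuity value at year 2: £9,940.00 / 0.112 = 88750.00000
PV of perpetuity: 88750.00000 / (1+0.112)^2 = 71772.61788
Total PV = 12741.57652 + 71772.61788 = 84514.19440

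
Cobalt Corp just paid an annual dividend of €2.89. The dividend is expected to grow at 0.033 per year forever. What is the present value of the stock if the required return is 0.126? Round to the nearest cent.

D₁ = D₀ × (1 + g) = €2.89 × 1.033 = €2.9854
Growing perpetuity: P = D₁ / (r − g) = €2.9854 / (0.126 − 0.033) = €32.10

€32.10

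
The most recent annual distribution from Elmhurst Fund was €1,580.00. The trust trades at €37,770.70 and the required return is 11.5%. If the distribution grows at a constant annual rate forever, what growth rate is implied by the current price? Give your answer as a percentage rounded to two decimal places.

7.02%

P = D₀(1+g)/(r−g) ⇒ P(r−g) = D₀(1+g) ⇒ g(P+D₀) = P·r − D₀
g = (P·r − D₀)/(P + D₀) = (€37,770.70×0.115 − €1,580.00) / (€37,770.70 + €1,580.00) = 0.070231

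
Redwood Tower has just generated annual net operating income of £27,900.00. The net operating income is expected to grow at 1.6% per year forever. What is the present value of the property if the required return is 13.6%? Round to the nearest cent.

£236220.00

D₁ = D₀ × (1 + g) = £27,900.00 × 1.016 = £28,346.4000
Growing perpetuity: P = D₁ / (r − g) = £28,346.4000 / (0.136 − 0.016) = £236,220.00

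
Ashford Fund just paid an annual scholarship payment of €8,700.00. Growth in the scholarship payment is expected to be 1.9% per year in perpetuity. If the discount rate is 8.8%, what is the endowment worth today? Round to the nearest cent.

€128482.61

D₁ = D₀ × (1 + g) = €8,700.00 × 1.019 = €8,865.3000
Growing perpetuity: P = D₁ / (r − g) = €8,865.3000 / (0.088 − 0.019) = €128,482.61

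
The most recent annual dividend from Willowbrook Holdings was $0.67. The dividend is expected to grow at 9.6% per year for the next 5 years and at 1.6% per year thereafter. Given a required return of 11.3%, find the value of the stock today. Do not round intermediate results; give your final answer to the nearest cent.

D_1 = 0.73432
D_2 = 0.80481
D_3 = 0.88208
D_4 = 0.96676
D_5 = 1.05956
Terminal value at year 5: TV = D_5×(1+g_2)/(r−g_2) = 1.07652/0.097 = 11.09812
P_0 = D_1/(1+r)^1 + D_2/(1+r)^2 + D_3/(1+r)^3 + D_4/(1+r)^4 + D_5/(1+r)^5 + TV/(1+r)^5
    = 0.65977 + 0.64969 + 0.63977 + 0.62999 + 0.62037 + 6.49791 = 9.69750

$9.70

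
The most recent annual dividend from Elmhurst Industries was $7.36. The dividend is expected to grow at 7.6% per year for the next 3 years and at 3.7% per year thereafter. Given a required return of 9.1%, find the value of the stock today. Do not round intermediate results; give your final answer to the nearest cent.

D_1 = 7.91936
D_2 = 8.52123
D_3 = 9.16884
Terminal value at year 3: TV = D_3×(1+g_2)/(r−g_2) = 9.50809/0.054 = 176.07578
P_0 = D_1/(1+r)^1 + D_2/(1+r)^2 + D_3/(1+r)^3 + TV/(1+r)^3
    = 7.25881 + 7.15901 + 7.06058 + 135.58929 = 157.06768

$157.07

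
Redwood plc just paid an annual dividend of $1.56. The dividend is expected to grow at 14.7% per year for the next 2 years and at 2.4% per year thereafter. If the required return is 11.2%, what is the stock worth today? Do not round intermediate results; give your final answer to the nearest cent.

D_1 = 1.78932
D_2 = 2.05235
Terminal value at year 2: TV = D_2×(1+g_2)/(r−g_2) = 2.10161/0.088 = 23.88189
P_0 = D_1/(1+r)^1 + D_2/(1+r)^2 + TV/(1+r)^2
    = 1.60910 + 1.65975 + 19.31342 = 22.58227

$22.58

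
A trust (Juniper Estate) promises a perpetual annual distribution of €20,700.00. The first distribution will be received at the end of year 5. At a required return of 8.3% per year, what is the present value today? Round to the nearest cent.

Value at end of year 4: C / r = €20,700.00 / 0.083 = €249,397.5904
Discount to today: PV = €249,397.5904 / (1 + 0.083)^4 = €249,397.5904 / 1.375669 = €181,291.91

€181291.91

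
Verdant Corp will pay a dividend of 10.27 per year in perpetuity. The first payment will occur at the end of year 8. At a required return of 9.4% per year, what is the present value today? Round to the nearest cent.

58.25

Value at end of year 7: C / r = 10.27 / 0.094 = 109.2553
Discount to today: PV = 109.2553 / (1 + 0.094)^7 = 109.2553 / 1.875518 = 58.25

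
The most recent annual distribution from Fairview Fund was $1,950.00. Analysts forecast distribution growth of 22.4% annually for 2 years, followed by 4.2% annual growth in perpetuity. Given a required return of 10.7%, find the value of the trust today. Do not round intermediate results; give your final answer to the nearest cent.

D_1 = 2386.80000
D_2 = 2921.44320
Terminal value at year 2: TV = D_2×(1+g_2)/(r−g_2) = 3044.14381/0.065 = 46832.98176
P_0 = D_1/(1+r)^1 + D_2/(1+r)^2 + TV/(1+r)^2
    = 2156.09756 + 2383.97779 + 38216.99782 = 42757.07317

$42757.07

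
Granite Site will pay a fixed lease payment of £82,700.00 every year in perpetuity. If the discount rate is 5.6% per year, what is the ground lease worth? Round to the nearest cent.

Level perpetuity: PV = C / r = £82,700.00 / 0.056 = £1,476,785.71

£1476785.71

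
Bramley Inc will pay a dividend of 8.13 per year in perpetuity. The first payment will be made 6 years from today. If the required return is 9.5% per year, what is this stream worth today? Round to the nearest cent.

54.36

Value at end of year 5: C / r = 8.13 / 0.095 = 85.5789
Discount to today: PV = 85.5789 / (1 + 0.095)^5 = 85.5789 / 1.574239 = 54.36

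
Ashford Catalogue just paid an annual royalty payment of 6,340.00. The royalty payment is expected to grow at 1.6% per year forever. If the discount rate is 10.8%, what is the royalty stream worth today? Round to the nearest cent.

70015.65

D₁ = D₀ × (1 + g) = 6,340.00 × 1.016 = 6,441.4400
Growing perpetuity: P = D₁ / (r − g) = 6,441.4400 / (0.108 − 0.016) = 70,015.65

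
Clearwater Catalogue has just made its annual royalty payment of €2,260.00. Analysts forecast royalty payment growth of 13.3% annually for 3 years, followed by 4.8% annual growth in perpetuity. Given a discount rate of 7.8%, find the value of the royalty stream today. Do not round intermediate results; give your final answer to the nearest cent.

D_1 = 2560.58000
D_2 = 2901.13714
D_3 = 3286.98838
Terminal value at year 3: TV = D_3×(1+g_2)/(r−g_2) = 3444.76382/0.03 = 114825.46073
P_0 = D_1/(1+r)^1 + D_2/(1+r)^2 + D_3/(1+r)^3 + TV/(1+r)^3
    = 2375.30612 + 2496.49521 + 2623.86741 + 91660.43503 = 99156.10378

€99156.10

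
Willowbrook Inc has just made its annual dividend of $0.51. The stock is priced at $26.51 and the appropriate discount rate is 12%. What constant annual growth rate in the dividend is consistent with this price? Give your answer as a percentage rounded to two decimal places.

9.89%

P = D₀(1+g)/(r−g) ⇒ P(r−g) = D₀(1+g) ⇒ g(P+D₀) = P·r − D₀
g = (P·r − D₀)/(P + D₀) = ($26.51×0.12 − $0.51) / ($26.51 + $0.51) = 0.098860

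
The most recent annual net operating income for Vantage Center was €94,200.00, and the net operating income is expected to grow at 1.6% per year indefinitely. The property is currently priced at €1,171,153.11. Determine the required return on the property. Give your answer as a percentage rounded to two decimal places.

D₁ = €94,200.00 × 1.016 = €95,707.2000
P = D₁/(r − g) ⇒ r = D₁/P + g = €95,707.2000/€1,171,153.11 + 0.016 = 0.081720 + 0.016 = 0.097720

9.77%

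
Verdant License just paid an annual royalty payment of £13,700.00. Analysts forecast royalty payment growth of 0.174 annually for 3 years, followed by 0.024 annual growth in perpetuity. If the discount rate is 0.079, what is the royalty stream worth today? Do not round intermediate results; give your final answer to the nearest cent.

D_1 = 16083.80000
D_2 = 18882.38120
D_3 = 22167.91553
Terminal value at year 3: TV = D_3×(1+g_2)/(r−g_2) = 22699.94550/0.055 = 412726.28185
P_0 = D_1/(1+r)^1 + D_2/(1+r)^2 + D_3/(1+r)^3 + TV/(1+r)^3
    = 14906.20945 + 16218.61900 + 17646.57896 + 328547.21563 = 377318.62305

£377318.62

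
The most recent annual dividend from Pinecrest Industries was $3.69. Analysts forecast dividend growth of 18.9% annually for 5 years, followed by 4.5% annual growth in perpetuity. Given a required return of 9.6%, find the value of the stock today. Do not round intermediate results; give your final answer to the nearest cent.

$137.33

D_1 = 4.38741
D_2 = 5.21663
D_3 = 6.20257
D_4 = 7.37486
D_5 = 8.76871
Terminal value at year 5: TV = D_5×(1+g_2)/(r−g_2) = 9.16330/0.051 = 179.67256
P_0 = D_1/(1+r)^1 + D_2/(1+r)^2 + D_3/(1+r)^3 + D_4/(1+r)^4 + D_5/(1+r)^5 + TV/(1+r)^5
    = 4.00311 + 4.34279 + 4.71129 + 5.11107 + 5.54476 + 113.61325 = 137.32628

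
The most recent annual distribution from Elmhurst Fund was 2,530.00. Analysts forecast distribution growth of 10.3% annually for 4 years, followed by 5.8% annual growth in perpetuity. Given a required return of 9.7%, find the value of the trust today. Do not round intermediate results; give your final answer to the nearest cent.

80407.43

D_1 = 2790.59000
D_2 = 3078.02077
D_3 = 3395.05691
D_4 = 3744.74777
Terminal value at year 4: TV = D_4×(1+g_2)/(r−g_2) = 3961.94314/0.039 = 101588.28568
P_0 = D_1/(1+r)^1 + D_2/(1+r)^2 + D_3/(1+r)^3 + D_4/(1+r)^4 + TV/(1+r)^4
    = 2543.83774 + 2557.75116 + 2571.74069 + 2585.80673 + 70148.29526 = 80407.43158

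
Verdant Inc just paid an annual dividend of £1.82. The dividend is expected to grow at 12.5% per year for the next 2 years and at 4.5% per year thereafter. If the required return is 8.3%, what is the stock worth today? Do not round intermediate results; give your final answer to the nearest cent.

£57.86

D_1 = 2.04750
D_2 = 2.30344
Terminal value at year 2: TV = D_2×(1+g_2)/(r−g_2) = 2.40709/0.038 = 63.34453
P_0 = D_1/(1+r)^1 + D_2/(1+r)^2 + TV/(1+r)^2
    = 1.89058 + 1.96390 + 54.00727 = 57.86175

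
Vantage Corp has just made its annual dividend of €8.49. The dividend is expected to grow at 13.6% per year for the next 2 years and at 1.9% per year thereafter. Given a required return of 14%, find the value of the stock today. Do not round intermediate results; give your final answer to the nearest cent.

€87.89

D_1 = 9.64464
D_2 = 10.95631
Terminal value at year 2: TV = D_2×(1+g_2)/(r−g_2) = 11.16448/0.121 = 92.26844
P_0 = D_1/(1+r)^1 + D_2/(1+r)^2 + TV/(1+r)^2
    = 8.46021 + 8.43053 + 70.99757 = 87.88830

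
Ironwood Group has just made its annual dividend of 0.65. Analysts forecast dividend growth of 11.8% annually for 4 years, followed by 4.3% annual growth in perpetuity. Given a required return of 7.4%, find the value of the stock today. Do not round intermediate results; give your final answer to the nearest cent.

D_1 = 0.72670
D_2 = 0.81245
D_3 = 0.90832
D_4 = 1.01550
Terminal value at year 4: TV = D_4×(1+g_2)/(r−g_2) = 1.05917/0.031 = 34.16671
P_0 = D_1/(1+r)^1 + D_2/(1+r)^2 + D_3/(1+r)^3 + D_4/(1+r)^4 + TV/(1+r)^4
    = 0.67663 + 0.70435 + 0.73321 + 0.76324 + 25.67947 = 28.55690

28.56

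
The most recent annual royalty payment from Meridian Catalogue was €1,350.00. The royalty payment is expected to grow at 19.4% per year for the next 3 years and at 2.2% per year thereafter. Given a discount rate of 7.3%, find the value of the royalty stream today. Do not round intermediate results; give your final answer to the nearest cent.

D_1 = 1611.90000
D_2 = 1924.60860
D_3 = 2297.98267
Terminal value at year 3: TV = D_3×(1+g_2)/(r−g_2) = 2348.53829/0.051 = 46049.77034
P_0 = D_1/(1+r)^1 + D_2/(1+r)^2 + D_3/(1+r)^3 + TV/(1+r)^3
    = 1502.23672 + 1671.64086 + 1860.14836 + 37275.91414 = 42309.94007

€42309.94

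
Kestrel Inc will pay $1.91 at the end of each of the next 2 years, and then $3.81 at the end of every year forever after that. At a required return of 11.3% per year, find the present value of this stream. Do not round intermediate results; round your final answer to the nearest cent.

PV of 2-year annuity: $1.91 × [1 − (1+0.113)^−2] / 0.113 = 3.25794
Perpetuity value at year 2: $3.81 / 0.113 = 33.71681
PV of perpetuity: 33.71681 / (1+0.113)^2 = 27.21800
Total PV = 3.25794 + 27.21800 = 30.47594

$30.48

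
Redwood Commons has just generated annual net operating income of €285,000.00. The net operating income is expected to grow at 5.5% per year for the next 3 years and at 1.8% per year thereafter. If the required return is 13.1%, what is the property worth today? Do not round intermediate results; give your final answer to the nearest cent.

D_1 = 300675.00000
D_2 = 317212.12500
D_3 = 334658.79187
Terminal value at year 3: TV = D_3×(1+g_2)/(r−g_2) = 340682.65013/0.113 = 3014890.70910
P_0 = D_1/(1+r)^1 + D_2/(1+r)^2 + D_3/(1+r)^3 + TV/(1+r)^3
    = 265848.80637 + 247984.51876 + 231320.66073 + 2083933.03210 = 2829087.01796

€2829087.02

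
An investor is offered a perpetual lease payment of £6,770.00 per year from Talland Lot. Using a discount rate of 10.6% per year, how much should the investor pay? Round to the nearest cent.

£63867.92

Level perpetuity: PV = C / r = £6,770.00 / 0.106 = £63,867.92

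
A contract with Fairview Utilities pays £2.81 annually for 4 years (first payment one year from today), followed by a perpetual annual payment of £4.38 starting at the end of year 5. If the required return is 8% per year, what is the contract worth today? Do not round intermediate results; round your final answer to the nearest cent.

PV of 4-year annuity: £2.81 × [1 − (1+0.08)^−4] / 0.08 = 9.30708
Perpetuity value at year 4: £4.38 / 0.08 = 54.75000
PV of perpetuity: 54.75000 / (1+0.08)^4 = 40.24288
Total PV = 9.30708 + 40.24288 = 49.54996

£49.55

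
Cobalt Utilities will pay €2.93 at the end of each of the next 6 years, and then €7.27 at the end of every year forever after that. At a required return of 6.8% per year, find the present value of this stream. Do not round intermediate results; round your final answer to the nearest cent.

PV of 6-year annuity: €2.93 × [1 − (1+0.068)^−6] / 0.068 = 14.05261
Perpetuity value at year 6: €7.27 / 0.068 = 106.91176
PV of perpetuity: 106.91176 / (1+0.068)^6 = 72.04403
Total PV = 14.05261 + 72.04403 = 86.09664

€86.10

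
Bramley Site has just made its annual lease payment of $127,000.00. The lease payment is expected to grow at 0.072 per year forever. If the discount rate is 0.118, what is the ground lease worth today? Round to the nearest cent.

$2959652.17

D₁ = D₀ × (1 + g) = $127,000.00 × 1.072 = $136,144.0000
Growing perpetuity: P = D₁ / (r − g) = $136,144.0000 / (0.118 − 0.072) = $2,959,652.17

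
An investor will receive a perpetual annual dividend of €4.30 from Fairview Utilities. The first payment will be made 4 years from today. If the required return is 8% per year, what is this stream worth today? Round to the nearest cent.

€42.67

Value at end of year 3: C / r = €4.30 / 0.08 = €53.7500
Discount to today: PV = €53.7500 / (1 + 0.08)^3 = €53.7500 / 1.259712 = €42.67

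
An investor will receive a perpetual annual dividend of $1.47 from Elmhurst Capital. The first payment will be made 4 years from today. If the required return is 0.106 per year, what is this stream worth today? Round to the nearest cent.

$10.25

Value at end of year 3: C / r = $1.47 / 0.106 = $13.8679
Discount to today: PV = $13.8679 / (1 + 0.106)^3 = $13.8679 / 1.352899 = $10.25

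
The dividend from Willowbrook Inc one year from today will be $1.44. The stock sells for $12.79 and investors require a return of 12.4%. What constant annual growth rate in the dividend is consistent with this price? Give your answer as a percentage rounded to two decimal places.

1.14%

P = D₁/(r−g) ⇒ g = r − D₁/P = 0.124 − $1.44/$12.79 = 0.011412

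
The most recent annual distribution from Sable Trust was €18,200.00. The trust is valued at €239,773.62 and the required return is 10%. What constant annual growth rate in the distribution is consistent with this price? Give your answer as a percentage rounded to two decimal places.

2.24%

P = D₀(1+g)/(r−g) ⇒ P(r−g) = D₀(1+g) ⇒ g(P+D₀) = P·r − D₀
g = (P·r − D₀)/(P + D₀) = (€239,773.62×0.1 − €18,200.00) / (€239,773.62 + €18,200.00) = 0.022395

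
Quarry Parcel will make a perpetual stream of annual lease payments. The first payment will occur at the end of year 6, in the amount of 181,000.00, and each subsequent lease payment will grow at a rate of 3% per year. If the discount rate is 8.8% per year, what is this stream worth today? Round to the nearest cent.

Value at end of year 5: C₁ / (r − g) = 181,000.00 / (0.088 − 0.03) = 3,120,689.6552
Discount to today: PV = 3,120,689.6552 / (1 + 0.088)^5 = 3,120,689.6552 / 1.524560 = 2,046,944.67

2046944.67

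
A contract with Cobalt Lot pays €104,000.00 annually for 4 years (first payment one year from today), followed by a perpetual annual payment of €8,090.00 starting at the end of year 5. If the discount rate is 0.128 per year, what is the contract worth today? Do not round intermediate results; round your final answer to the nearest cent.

PV of 4-year annuity: €104,000.00 × [1 − (1+0.128)^−4] / 0.128 = 310634.92839
Perpetuity value at year 4: €8,090.00 / 0.128 = 63203.12500
PV of perpetuity: 63203.12500 / (1+0.128)^4 = 39039.31182
Total PV = 310634.92839 + 39039.31182 = 349674.24021

€349674.24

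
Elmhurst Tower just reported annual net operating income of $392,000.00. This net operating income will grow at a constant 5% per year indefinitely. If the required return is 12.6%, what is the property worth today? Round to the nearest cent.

$5415789.47

D₁ = D₀ × (1 + g) = $392,000.00 × 1.05 = $411,600.0000
Growing perpetuity: P = D₁ / (r − g) = $411,600.0000 / (0.126 − 0.05) = $5,415,789.47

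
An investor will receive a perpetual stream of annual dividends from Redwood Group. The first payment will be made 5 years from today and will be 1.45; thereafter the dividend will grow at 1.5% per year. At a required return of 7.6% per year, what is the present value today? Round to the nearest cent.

17.73

Value at end of year 4: C₁ / (r − g) = 1.45 / (0.076 − 0.015) = 23.7705
Discount to today: PV = 23.7705 / (1 + 0.076)^4 = 23.7705 / 1.340445 = 17.73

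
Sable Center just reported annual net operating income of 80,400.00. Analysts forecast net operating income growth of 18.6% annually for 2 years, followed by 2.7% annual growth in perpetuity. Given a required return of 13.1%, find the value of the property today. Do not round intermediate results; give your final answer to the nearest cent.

1045765.97

D_1 = 95354.40000
D_2 = 113090.31840
Terminal value at year 2: TV = D_2×(1+g_2)/(r−g_2) = 116143.75700/0.104 = 1116766.89420
P_0 = D_1/(1+r)^1 + D_2/(1+r)^2 + TV/(1+r)^2
    = 84309.81432 + 88409.76109 + 873046.39072 = 1045765.96613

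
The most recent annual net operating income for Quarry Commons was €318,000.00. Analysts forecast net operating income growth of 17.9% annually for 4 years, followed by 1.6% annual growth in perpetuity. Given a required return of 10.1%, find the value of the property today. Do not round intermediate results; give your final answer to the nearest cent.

€6511953.23

D_1 = 374922.00000
D_2 = 442033.03800
D_3 = 521156.95180
D_4 = 614444.04617
Terminal value at year 4: TV = D_4×(1+g_2)/(r−g_2) = 624275.15091/0.085 = 7344413.54016
P_0 = D_1/(1+r)^1 + D_2/(1+r)^2 + D_3/(1+r)^3 + D_4/(1+r)^4 + TV/(1+r)^4
    = 340528.61035 + 364653.25305 + 390486.99850 + 418150.92755 + 4998133.43985 = 6511953.22929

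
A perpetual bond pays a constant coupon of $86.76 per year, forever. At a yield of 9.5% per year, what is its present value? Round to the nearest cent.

Level perpetuity: PV = C / r = $86.76 / 0.095 = $913.26

$913.26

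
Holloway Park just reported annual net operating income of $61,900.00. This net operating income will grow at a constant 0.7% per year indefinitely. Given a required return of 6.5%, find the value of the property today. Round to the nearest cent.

D₁ = D₀ × (1 + g) = $61,900.00 × 1.007 = $62,333.3000
Growing perpetuity: P = D₁ / (r − g) = $62,333.3000 / (0.065 − 0.007) = $1,074,712.07

$1074712.07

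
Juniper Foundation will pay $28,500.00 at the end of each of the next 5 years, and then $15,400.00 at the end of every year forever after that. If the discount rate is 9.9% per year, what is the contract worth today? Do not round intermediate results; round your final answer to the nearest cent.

PV of 5-year annuity: $28,500.00 × [1 − (1+0.099)^−5] / 0.099 = 108313.98906
Perpetuity value at year 5: $15,400.00 / 0.099 = 155555.55556
PV of perpetuity: 155555.55556 / (1+0.099)^5 = 97027.99656
Total PV = 108313.98906 + 97027.99656 = 205341.98561

$205341.99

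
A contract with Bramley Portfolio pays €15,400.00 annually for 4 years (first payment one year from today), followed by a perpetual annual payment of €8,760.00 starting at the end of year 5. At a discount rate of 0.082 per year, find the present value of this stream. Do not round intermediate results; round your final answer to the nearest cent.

€128724.24

PV of 4-year annuity: €15,400.00 × [1 − (1+0.082)^−4] / 0.082 = 50780.50446
Perpetuity value at year 4: €8,760.00 / 0.082 = 106829.26829
PV of perpetuity: 106829.26829 / (1+0.082)^4 = 77943.73459
Total PV = 50780.50446 + 77943.73459 = 128724.23905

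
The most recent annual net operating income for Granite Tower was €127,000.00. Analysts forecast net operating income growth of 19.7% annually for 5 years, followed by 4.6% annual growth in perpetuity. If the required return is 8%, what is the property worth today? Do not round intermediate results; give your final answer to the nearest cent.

D_1 = 152019.00000
D_2 = 181966.74300
D_3 = 217814.19137
D_4 = 260723.58707
D_5 = 312086.13372
Terminal value at year 5: TV = D_5×(1+g_2)/(r−g_2) = 326442.09588/0.034 = 9601238.11398
P_0 = D_1/(1+r)^1 + D_2/(1+r)^2 + D_3/(1+r)^3 + D_4/(1+r)^4 + D_5/(1+r)^5 + TV/(1+r)^5
    = 140758.33333 + 156007.15278 + 172907.92766 + 191639.61983 + 212400.57864 + 6534441.33110 = 7408154.94333

€7408154.94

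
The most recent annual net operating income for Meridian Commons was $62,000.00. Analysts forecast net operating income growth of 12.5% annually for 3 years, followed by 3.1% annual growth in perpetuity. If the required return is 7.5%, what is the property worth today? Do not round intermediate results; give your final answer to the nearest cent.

D_1 = 69750.00000
D_2 = 78468.75000
D_3 = 88277.34375
Terminal value at year 3: TV = D_3×(1+g_2)/(r−g_2) = 91013.94141/0.044 = 2068498.66832
P_0 = D_1/(1+r)^1 + D_2/(1+r)^2 + D_3/(1+r)^3 + TV/(1+r)^3
    = 64883.72093 + 67901.56842 + 71059.78090 + 1665059.86608 = 1868904.93633

$1868904.94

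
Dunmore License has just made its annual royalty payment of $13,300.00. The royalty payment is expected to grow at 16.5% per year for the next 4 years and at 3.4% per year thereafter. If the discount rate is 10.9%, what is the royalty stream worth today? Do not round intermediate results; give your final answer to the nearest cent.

$283563.59

D_1 = 15494.50000
D_2 = 18051.09250
D_3 = 21029.52276
D_4 = 24499.39402
Terminal value at year 4: TV = D_4×(1+g_2)/(r−g_2) = 25332.37341/0.075 = 337764.97887
P_0 = D_1/(1+r)^1 + D_2/(1+r)^2 + D_3/(1+r)^3 + D_4/(1+r)^4 + TV/(1+r)^4
    = 13971.59603 + 14677.10494 + 15418.23918 + 16196.79770 + 223299.85095 = 283563.58880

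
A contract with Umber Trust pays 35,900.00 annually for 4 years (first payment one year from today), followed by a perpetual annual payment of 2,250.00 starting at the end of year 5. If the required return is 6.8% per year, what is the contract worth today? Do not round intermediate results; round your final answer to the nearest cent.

147584.41

PV of 4-year annuity: 35,900.00 × [1 − (1+0.068)^−4] / 0.068 = 122151.93824
Perpetuity value at year 4: 2,250.00 / 0.068 = 33088.23529
PV of perpetuity: 33088.23529 / (1+0.068)^4 = 25432.47315
Total PV = 122151.93824 + 25432.47315 = 147584.41139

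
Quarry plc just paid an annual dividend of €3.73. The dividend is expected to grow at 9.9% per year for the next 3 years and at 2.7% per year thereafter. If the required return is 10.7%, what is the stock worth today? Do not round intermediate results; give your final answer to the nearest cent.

D_1 = 4.09927
D_2 = 4.50510
D_3 = 4.95110
Terminal value at year 3: TV = D_3×(1+g_2)/(r−g_2) = 5.08478/0.08 = 63.55978
P_0 = D_1/(1+r)^1 + D_2/(1+r)^2 + D_3/(1+r)^3 + TV/(1+r)^3
    = 3.70304 + 3.67628 + 3.64972 + 46.85323 = 57.88227

€57.88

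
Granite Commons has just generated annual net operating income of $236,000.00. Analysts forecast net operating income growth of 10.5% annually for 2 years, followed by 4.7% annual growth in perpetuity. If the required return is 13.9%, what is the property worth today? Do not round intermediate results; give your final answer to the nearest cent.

$2978906.55

D_1 = 260780.00000
D_2 = 288161.90000
Terminal value at year 2: TV = D_2×(1+g_2)/(r−g_2) = 301705.50930/0.092 = 3279407.70978
P_0 = D_1/(1+r)^1 + D_2/(1+r)^2 + TV/(1+r)^2
    = 228955.22388 + 222120.73959 + 2527830.59072 = 2978906.55419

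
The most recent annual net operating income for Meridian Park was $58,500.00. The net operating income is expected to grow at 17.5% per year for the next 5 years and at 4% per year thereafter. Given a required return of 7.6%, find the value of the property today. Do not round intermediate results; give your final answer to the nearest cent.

D_1 = 68737.50000
D_2 = 80766.56250
D_3 = 94900.71094
D_4 = 111508.33535
D_5 = 131022.29404
Terminal value at year 5: TV = D_5×(1+g_2)/(r−g_2) = 136263.18580/0.036 = 3785088.49443
P_0 = D_1/(1+r)^1 + D_2/(1+r)^2 + D_3/(1+r)^3 + D_4/(1+r)^4 + D_5/(1+r)^5 + TV/(1+r)^5
    = 63882.43494 + 69760.09392 + 76178.54122 + 83187.53340 + 90841.40497 + 2624307.25463 = 3008157.26309

$3008157.26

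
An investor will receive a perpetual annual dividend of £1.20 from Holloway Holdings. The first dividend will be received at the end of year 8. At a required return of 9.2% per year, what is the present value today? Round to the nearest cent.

Value at end of year 7: C / r = £1.20 / 0.092 = £13.0435
Discount to today: PV = £13.0435 / (1 + 0.092)^7 = £13.0435 / 1.851648 = £7.04

£7.04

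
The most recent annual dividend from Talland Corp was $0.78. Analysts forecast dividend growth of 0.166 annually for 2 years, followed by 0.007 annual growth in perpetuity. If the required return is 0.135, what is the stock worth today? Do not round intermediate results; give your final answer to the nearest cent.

D_1 = 0.90948
D_2 = 1.06045
Terminal value at year 2: TV = D_2×(1+g_2)/(r−g_2) = 1.06788/0.128 = 8.34279
P_0 = D_1/(1+r)^1 + D_2/(1+r)^2 + TV/(1+r)^2
    = 0.80130 + 0.82319 + 6.47619 = 8.10068

$8.10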